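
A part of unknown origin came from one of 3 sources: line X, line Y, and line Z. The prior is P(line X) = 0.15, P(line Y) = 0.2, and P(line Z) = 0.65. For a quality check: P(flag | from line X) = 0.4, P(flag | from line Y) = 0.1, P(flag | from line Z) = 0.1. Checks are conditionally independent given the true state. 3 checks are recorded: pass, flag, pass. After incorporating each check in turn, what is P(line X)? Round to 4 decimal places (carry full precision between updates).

After 'pass': normaliser = 0.6·0.1500 + 0.9·0.2000 + 0.9·0.6500; P(line X) ≈ 0.1053, P(line Y) ≈ 0.2105, P(line Z) ≈ 0.6842
After 'flag': normaliser = 0.4·0.1053 + 0.1·0.2105 + 0.1·0.6842; P(line X) ≈ 0.3200, P(line Y) ≈ 0.1600, P(line Z) ≈ 0.5200
After 'pass': normaliser = 0.6·0.3200 + 0.9·0.1600 + 0.9·0.5200; P(line X) ≈ 0.2388, P(line Y) ≈ 0.1791, P(line Z) ≈ 0.5821

0.2388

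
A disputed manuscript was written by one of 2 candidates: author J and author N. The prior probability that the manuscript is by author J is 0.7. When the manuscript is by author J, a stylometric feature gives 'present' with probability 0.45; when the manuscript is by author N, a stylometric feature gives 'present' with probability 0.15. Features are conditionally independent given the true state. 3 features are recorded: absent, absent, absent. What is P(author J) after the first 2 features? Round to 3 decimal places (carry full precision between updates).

0.494

Apply Bayes' rule sequentially, carrying P(author J) forward.
After 'absent': P(author J) = 0.55·0.7000 / (0.55·0.7000 + 0.85·0.3000) ≈ 0.6016
After 'absent': P(author J) = 0.55·0.6016 / (0.55·0.6016 + 0.85·0.3984) ≈ 0.4942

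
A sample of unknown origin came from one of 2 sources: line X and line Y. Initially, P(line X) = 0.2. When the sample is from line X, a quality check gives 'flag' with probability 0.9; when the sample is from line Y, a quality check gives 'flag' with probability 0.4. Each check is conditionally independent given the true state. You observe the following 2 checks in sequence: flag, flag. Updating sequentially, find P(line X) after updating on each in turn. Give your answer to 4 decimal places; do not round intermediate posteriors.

0.5586

Each posterior becomes the prior for the next update.
After 'flag': P(line X) = 0.9·0.2000 / (0.9·0.2000 + 0.4·0.8000) ≈ 0.3600
After 'flag': P(line X) = 0.9·0.3600 / (0.9·0.3600 + 0.4·0.6400) ≈ 0.5586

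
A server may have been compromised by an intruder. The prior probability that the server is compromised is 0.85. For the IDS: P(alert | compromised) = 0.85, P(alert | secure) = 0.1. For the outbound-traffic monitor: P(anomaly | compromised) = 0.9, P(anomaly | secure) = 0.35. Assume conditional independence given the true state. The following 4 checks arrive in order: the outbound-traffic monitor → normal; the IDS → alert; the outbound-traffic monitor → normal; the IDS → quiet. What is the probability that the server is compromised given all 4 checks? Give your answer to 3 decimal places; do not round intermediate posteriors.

0.160

After the outbound-traffic monitor='normal': P(compromised) = 0.1·0.8500 / (0.1·0.8500 + 0.65·0.1500) ≈ 0.4658
After the IDS='alert': P(compromised) = 0.85·0.4658 / (0.85·0.4658 + 0.1·0.5342) ≈ 0.8811
After the outbound-traffic monitor='normal': P(compromised) = 0.1·0.8811 / (0.1·0.8811 + 0.65·0.1189) ≈ 0.5327
After the IDS='quiet': P(compromised) = 0.15·0.5327 / (0.15·0.5327 + 0.9·0.4673) ≈ 0.1597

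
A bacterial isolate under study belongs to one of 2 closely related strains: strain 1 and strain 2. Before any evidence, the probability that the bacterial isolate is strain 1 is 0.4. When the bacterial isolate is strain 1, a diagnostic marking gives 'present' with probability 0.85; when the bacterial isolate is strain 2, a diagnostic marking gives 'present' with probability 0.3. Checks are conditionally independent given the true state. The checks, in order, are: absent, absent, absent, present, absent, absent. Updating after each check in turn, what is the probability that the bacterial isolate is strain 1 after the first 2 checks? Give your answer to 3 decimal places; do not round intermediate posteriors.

0.030

Apply Bayes' rule sequentially, carrying P(strain 1) forward.
After 'absent': P(strain 1) = 0.15·0.4000 / (0.15·0.4000 + 0.7·0.6000) ≈ 0.1250
After 'absent': P(strain 1) = 0.15·0.1250 / (0.15·0.1250 + 0.7·0.8750) ≈ 0.0297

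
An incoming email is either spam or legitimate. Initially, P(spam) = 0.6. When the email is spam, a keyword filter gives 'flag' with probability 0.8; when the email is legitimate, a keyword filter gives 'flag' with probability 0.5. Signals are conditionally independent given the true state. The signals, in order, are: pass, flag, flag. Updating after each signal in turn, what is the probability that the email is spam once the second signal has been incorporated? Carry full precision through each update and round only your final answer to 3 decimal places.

0.490

Apply Bayes' rule sequentially, carrying P(spam) forward.
After 'pass': P(spam) = 0.2·0.6000 / (0.2·0.6000 + 0.5·0.4000) ≈ 0.3750
After 'flag': P(spam) = 0.8·0.3750 / (0.8·0.3750 + 0.5·0.6250) ≈ 0.4898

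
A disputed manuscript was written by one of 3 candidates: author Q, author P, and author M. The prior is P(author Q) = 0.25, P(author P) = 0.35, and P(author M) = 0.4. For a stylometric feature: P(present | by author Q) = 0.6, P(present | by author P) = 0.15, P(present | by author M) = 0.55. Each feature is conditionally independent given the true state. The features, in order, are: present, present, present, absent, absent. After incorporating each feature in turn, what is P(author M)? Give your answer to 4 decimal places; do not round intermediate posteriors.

0.5867

After 'present': normaliser = 0.6·0.2500 + 0.15·0.3500 + 0.55·0.4000; P(author Q) ≈ 0.3550, P(author P) ≈ 0.1243, P(author M) ≈ 0.5207
After 'present': normaliser = 0.6·0.3550 + 0.15·0.1243 + 0.55·0.5207; P(author Q) ≈ 0.4112, P(author P) ≈ 0.0360, P(author M) ≈ 0.5528
After 'present': normaliser = 0.6·0.4112 + 0.15·0.0360 + 0.55·0.5528; P(author Q) ≈ 0.4436, P(author P) ≈ 0.0097, P(author M) ≈ 0.5467
After 'absent': normaliser = 0.4·0.4436 + 0.85·0.0097 + 0.45·0.5467; P(author Q) ≈ 0.4110, P(author P) ≈ 0.0191, P(author M) ≈ 0.5699
After 'absent': normaliser = 0.4·0.4110 + 0.85·0.0191 + 0.45·0.5699; P(author Q) ≈ 0.3761, P(author P) ≈ 0.0372, P(author M) ≈ 0.5867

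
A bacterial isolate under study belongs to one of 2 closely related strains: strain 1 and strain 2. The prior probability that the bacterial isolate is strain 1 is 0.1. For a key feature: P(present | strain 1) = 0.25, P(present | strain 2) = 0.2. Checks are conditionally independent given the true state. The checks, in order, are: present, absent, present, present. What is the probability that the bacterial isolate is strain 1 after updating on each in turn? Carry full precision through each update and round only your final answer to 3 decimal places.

After 'present': P(strain 1) = 0.25·0.1000 / (0.25·0.1000 + 0.2·0.9000) ≈ 0.1220
After 'absent': P(strain 1) = 0.75·0.1220 / (0.75·0.1220 + 0.8·0.8780) ≈ 0.1152
After 'present': P(strain 1) = 0.25·0.1152 / (0.25·0.1152 + 0.2·0.8848) ≈ 0.1400
After 'present': P(strain 1) = 0.25·0.1400 / (0.25·0.1400 + 0.2·0.8600) ≈ 0.1691

0.169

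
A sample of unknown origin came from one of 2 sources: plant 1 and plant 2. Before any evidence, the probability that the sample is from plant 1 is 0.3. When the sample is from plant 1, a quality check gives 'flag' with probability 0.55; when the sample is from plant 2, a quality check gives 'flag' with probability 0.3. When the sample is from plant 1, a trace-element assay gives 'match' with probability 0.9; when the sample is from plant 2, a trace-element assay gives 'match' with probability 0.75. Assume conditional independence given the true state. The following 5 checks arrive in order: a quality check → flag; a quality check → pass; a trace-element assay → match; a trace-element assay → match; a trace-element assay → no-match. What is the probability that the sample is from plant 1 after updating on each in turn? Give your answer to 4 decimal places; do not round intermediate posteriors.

Apply Bayes' rule sequentially, carrying P(plant 1) forward.
After a quality check='flag': P(plant 1) = 0.55·0.3000 / (0.55·0.3000 + 0.3·0.7000) ≈ 0.4400
After a quality check='pass': P(plant 1) = 0.45·0.4400 / (0.45·0.4400 + 0.7·0.5600) ≈ 0.3356
After a trace-element assay='match': P(plant 1) = 0.9·0.3356 / (0.9·0.3356 + 0.75·0.6644) ≈ 0.3774
After a trace-element assay='match': P(plant 1) = 0.9·0.3774 / (0.9·0.3774 + 0.75·0.6226) ≈ 0.4211
After a trace-element assay='no-match': P(plant 1) = 0.1·0.4211 / (0.1·0.4211 + 0.25·0.5789) ≈ 0.2254

0.2254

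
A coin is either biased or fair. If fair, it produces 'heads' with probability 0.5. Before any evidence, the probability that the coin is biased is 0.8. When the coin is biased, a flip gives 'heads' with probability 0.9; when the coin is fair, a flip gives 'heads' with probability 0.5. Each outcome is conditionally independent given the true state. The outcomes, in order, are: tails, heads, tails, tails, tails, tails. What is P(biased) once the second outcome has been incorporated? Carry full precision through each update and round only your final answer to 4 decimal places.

After 'tails': P(biased) = 0.1·0.8000 / (0.1·0.8000 + 0.5·0.2000) ≈ 0.4444
After 'heads': P(biased) = 0.9·0.4444 / (0.9·0.4444 + 0.5·0.5556) ≈ 0.5902

0.5902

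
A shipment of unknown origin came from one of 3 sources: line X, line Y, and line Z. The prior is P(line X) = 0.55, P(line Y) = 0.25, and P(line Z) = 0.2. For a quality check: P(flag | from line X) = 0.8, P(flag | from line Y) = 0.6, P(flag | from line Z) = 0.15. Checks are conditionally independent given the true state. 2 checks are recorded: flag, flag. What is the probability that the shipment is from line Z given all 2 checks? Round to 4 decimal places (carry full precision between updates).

0.0101

Each posterior becomes the prior for the next update.
After 'flag': normaliser = 0.8·0.5500 + 0.6·0.2500 + 0.15·0.2000; P(line X) ≈ 0.7097, P(line Y) ≈ 0.2419, P(line Z) ≈ 0.0484
After 'flag': normaliser = 0.8·0.7097 + 0.6·0.2419 + 0.15·0.0484; P(line X) ≈ 0.7884, P(line Y) ≈ 0.2016, P(line Z) ≈ 0.0101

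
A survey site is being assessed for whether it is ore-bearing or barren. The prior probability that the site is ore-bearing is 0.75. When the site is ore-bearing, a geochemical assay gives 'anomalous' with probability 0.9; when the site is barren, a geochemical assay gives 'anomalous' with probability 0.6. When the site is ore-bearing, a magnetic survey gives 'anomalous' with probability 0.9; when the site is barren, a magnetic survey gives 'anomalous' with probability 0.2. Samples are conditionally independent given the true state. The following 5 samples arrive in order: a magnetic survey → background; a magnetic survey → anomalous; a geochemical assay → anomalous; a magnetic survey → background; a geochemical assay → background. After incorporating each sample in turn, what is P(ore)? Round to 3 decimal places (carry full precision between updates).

Each posterior becomes the prior for the next update.
After a magnetic survey='background': P(ore) = 0.1·0.7500 / (0.1·0.7500 + 0.8·0.2500) ≈ 0.2727
After a magnetic survey='anomalous': P(ore) = 0.9·0.2727 / (0.9·0.2727 + 0.2·0.7273) ≈ 0.6279
After a geochemical assay='anomalous': P(ore) = 0.9·0.6279 / (0.9·0.6279 + 0.6·0.3721) ≈ 0.7168
After a magnetic survey='background': P(ore) = 0.1·0.7168 / (0.1·0.7168 + 0.8·0.2832) ≈ 0.2404
After a geochemical assay='background': P(ore) = 0.1·0.2404 / (0.1·0.2404 + 0.4·0.7596) ≈ 0.0733

0.073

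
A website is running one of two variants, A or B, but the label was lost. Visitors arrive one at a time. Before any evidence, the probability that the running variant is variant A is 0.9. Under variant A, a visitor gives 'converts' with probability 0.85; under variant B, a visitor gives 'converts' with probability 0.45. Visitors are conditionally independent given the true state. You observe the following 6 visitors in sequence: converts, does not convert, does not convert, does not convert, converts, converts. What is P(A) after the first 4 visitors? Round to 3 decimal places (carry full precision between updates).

After 'converts': P(A) = 0.85·0.9000 / (0.85·0.9000 + 0.45·0.1000) ≈ 0.9444
After 'does not convert': P(A) = 0.15·0.9444 / (0.15·0.9444 + 0.55·0.0556) ≈ 0.8226
After 'does not convert': P(A) = 0.15·0.8226 / (0.15·0.8226 + 0.55·0.1774) ≈ 0.5584
After 'does not convert': P(A) = 0.15·0.5584 / (0.15·0.5584 + 0.55·0.4416) ≈ 0.2564

0.256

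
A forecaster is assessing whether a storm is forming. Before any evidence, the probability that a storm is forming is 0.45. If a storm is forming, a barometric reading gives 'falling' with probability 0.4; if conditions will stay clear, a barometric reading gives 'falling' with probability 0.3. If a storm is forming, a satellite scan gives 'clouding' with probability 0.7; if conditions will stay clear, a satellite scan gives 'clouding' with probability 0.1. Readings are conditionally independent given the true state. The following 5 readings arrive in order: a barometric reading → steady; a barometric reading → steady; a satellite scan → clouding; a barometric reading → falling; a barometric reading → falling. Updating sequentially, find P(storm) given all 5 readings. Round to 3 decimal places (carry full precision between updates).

After a barometric reading='steady': P(storm) = 0.6·0.4500 / (0.6·0.4500 + 0.7·0.5500) ≈ 0.4122
After a barometric reading='steady': P(storm) = 0.6·0.4122 / (0.6·0.4122 + 0.7·0.5878) ≈ 0.3754
After a satellite scan='clouding': P(storm) = 0.7·0.3754 / (0.7·0.3754 + 0.1·0.6246) ≈ 0.8080
After a barometric reading='falling': P(storm) = 0.4·0.8080 / (0.4·0.8080 + 0.3·0.1920) ≈ 0.8487
After a barometric reading='falling': P(storm) = 0.4·0.8487 / (0.4·0.8487 + 0.3·0.1513) ≈ 0.8821

0.882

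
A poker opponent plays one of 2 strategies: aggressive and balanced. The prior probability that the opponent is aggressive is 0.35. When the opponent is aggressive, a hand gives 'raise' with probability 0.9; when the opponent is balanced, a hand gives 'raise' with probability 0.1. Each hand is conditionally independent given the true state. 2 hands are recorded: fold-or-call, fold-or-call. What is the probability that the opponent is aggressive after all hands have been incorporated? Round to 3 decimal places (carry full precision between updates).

After 'fold-or-call': P(aggressive) = 0.1·0.3500 / (0.1·0.3500 + 0.9·0.6500) ≈ 0.0565
After 'fold-or-call': P(aggressive) = 0.1·0.0565 / (0.1·0.0565 + 0.9·0.9435) ≈ 0.0066

0.007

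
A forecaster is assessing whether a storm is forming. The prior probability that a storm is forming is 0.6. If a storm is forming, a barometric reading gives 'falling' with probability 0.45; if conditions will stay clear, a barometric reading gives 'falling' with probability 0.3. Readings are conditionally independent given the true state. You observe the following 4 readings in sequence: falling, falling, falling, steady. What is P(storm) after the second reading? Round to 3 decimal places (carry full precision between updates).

After 'falling': P(storm) = 0.45·0.6000 / (0.45·0.6000 + 0.3·0.4000) ≈ 0.6923
After 'falling': P(storm) = 0.45·0.6923 / (0.45·0.6923 + 0.3·0.3077) ≈ 0.7714

0.771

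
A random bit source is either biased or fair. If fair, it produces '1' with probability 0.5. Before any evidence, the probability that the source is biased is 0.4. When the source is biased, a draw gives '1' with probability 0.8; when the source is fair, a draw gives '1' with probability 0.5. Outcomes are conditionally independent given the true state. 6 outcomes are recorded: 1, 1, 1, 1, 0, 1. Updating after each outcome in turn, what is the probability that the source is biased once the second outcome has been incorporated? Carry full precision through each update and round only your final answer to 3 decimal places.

After '1': P(biased) = 0.8·0.4000 / (0.8·0.4000 + 0.5·0.6000) ≈ 0.5161
After '1': P(biased) = 0.8·0.5161 / (0.8·0.5161 + 0.5·0.4839) ≈ 0.6305

0.631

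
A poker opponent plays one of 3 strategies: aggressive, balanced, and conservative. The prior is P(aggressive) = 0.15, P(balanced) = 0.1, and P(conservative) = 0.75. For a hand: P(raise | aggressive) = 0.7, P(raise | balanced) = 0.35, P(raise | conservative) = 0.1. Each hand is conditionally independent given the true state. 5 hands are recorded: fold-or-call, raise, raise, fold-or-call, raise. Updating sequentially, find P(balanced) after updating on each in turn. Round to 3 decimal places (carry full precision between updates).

0.257

After 'fold-or-call': normaliser = 0.3·0.1500 + 0.65·0.1000 + 0.9·0.7500; P(aggressive) ≈ 0.0573, P(balanced) ≈ 0.0828, P(conservative) ≈ 0.8599
After 'raise': normaliser = 0.7·0.0573 + 0.35·0.0828 + 0.1·0.8599; P(aggressive) ≈ 0.2587, P(balanced) ≈ 0.1869, P(conservative) ≈ 0.5544
After 'raise': normaliser = 0.7·0.2587 + 0.35·0.1869 + 0.1·0.5544; P(aggressive) ≈ 0.5998, P(balanced) ≈ 0.2166, P(conservative) ≈ 0.1836
After 'fold-or-call': normaliser = 0.3·0.5998 + 0.65·0.2166 + 0.9·0.1836; P(aggressive) ≈ 0.3703, P(balanced) ≈ 0.2897, P(conservative) ≈ 0.3400
After 'raise': normaliser = 0.7·0.3703 + 0.35·0.2897 + 0.1·0.3400; P(aggressive) ≈ 0.6569, P(balanced) ≈ 0.2570, P(conservative) ≈ 0.0862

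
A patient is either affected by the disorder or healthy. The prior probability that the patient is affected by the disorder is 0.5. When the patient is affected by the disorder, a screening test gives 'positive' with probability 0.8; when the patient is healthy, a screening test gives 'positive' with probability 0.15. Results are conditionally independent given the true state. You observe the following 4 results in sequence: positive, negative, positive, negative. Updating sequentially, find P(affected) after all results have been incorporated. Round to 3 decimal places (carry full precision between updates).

Apply Bayes' rule sequentially, carrying P(affected) forward.
After 'positive': P(affected) = 0.8·0.5000 / (0.8·0.5000 + 0.15·0.5000) ≈ 0.8421
After 'negative': P(affected) = 0.2·0.8421 / (0.2·0.8421 + 0.85·0.1579) ≈ 0.5565
After 'positive': P(affected) = 0.8·0.5565 / (0.8·0.5565 + 0.15·0.4435) ≈ 0.8700
After 'negative': P(affected) = 0.2·0.8700 / (0.2·0.8700 + 0.85·0.1300) ≈ 0.6116

0.612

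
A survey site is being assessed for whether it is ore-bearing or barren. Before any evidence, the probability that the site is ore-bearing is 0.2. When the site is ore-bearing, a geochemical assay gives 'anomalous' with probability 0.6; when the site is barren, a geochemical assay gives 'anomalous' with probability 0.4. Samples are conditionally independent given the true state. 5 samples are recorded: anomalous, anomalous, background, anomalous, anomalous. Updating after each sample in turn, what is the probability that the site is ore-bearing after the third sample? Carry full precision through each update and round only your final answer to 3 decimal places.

After 'anomalous': P(ore) = 0.6·0.2000 / (0.6·0.2000 + 0.4·0.8000) ≈ 0.2727
After 'anomalous': P(ore) = 0.6·0.2727 / (0.6·0.2727 + 0.4·0.7273) ≈ 0.3600
After 'background': P(ore) = 0.4·0.3600 / (0.4·0.3600 + 0.6·0.6400) ≈ 0.2727

0.273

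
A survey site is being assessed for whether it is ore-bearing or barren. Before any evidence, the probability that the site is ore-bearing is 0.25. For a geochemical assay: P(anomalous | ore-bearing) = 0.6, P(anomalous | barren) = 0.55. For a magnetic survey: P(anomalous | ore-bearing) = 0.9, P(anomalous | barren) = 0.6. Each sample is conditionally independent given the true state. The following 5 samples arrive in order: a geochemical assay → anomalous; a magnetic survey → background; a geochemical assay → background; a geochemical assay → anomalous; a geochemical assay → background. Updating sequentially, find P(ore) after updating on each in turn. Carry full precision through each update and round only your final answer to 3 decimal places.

After a geochemical assay='anomalous': P(ore) = 0.6·0.2500 / (0.6·0.2500 + 0.55·0.7500) ≈ 0.2667
After a magnetic survey='background': P(ore) = 0.1·0.2667 / (0.1·0.2667 + 0.4·0.7333) ≈ 0.0833
After a geochemical assay='background': P(ore) = 0.4·0.0833 / (0.4·0.0833 + 0.45·0.9167) ≈ 0.0748
After a geochemical assay='anomalous': P(ore) = 0.6·0.0748 / (0.6·0.0748 + 0.55·0.9252) ≈ 0.0810
After a geochemical assay='background': P(ore) = 0.4·0.0810 / (0.4·0.0810 + 0.45·0.9190) ≈ 0.0727

0.073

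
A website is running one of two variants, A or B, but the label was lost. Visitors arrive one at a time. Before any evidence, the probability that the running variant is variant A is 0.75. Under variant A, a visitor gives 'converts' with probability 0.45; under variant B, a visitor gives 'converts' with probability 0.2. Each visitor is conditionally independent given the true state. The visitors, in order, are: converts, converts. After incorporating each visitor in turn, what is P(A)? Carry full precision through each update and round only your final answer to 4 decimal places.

0.9382

After 'converts': P(A) = 0.45·0.7500 / (0.45·0.7500 + 0.2·0.2500) ≈ 0.8710
After 'converts': P(A) = 0.45·0.8710 / (0.45·0.8710 + 0.2·0.1290) ≈ 0.9382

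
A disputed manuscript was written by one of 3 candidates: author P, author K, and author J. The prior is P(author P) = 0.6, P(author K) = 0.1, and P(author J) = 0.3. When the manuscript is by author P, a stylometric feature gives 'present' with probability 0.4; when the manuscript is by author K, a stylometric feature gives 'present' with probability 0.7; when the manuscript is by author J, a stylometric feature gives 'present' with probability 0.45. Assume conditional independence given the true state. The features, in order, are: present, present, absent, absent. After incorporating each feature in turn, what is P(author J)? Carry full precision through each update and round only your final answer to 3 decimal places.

After 'present': normaliser = 0.4·0.6000 + 0.7·0.1000 + 0.45·0.3000; P(author P) ≈ 0.5393, P(author K) ≈ 0.1573, P(author J) ≈ 0.3034
After 'present': normaliser = 0.4·0.5393 + 0.7·0.1573 + 0.45·0.3034; P(author P) ≈ 0.4666, P(author K) ≈ 0.2382, P(author J) ≈ 0.2953
After 'absent': normaliser = 0.6·0.4666 + 0.3·0.2382 + 0.55·0.2953; P(author P) ≈ 0.5449, P(author K) ≈ 0.1391, P(author J) ≈ 0.3161
After 'absent': normaliser = 0.6·0.5449 + 0.3·0.1391 + 0.55·0.3161; P(author P) ≈ 0.6026, P(author K) ≈ 0.0769, P(author J) ≈ 0.3205

0.320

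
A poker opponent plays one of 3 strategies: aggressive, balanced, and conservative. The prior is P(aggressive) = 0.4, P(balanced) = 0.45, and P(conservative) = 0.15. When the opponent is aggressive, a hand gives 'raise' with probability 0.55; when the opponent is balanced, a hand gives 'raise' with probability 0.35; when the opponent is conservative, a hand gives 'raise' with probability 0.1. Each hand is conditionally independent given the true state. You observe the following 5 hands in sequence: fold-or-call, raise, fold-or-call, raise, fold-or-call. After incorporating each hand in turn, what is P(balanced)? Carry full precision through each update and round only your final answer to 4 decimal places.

0.5554

After 'fold-or-call': normaliser = 0.45·0.4000 + 0.65·0.4500 + 0.9·0.1500; P(aggressive) ≈ 0.2963, P(balanced) ≈ 0.4815, P(conservative) ≈ 0.2222
After 'raise': normaliser = 0.55·0.2963 + 0.35·0.4815 + 0.1·0.2222; P(aggressive) ≈ 0.4607, P(balanced) ≈ 0.4764, P(conservative) ≈ 0.0628
After 'fold-or-call': normaliser = 0.45·0.4607 + 0.65·0.4764 + 0.9·0.0628; P(aggressive) ≈ 0.3615, P(balanced) ≈ 0.5399, P(conservative) ≈ 0.0986
After 'raise': normaliser = 0.55·0.3615 + 0.35·0.5399 + 0.1·0.0986; P(aggressive) ≈ 0.5000, P(balanced) ≈ 0.4752, P(conservative) ≈ 0.0248
After 'fold-or-call': normaliser = 0.45·0.5000 + 0.65·0.4752 + 0.9·0.0248; P(aggressive) ≈ 0.4045, P(balanced) ≈ 0.5554, P(conservative) ≈ 0.0401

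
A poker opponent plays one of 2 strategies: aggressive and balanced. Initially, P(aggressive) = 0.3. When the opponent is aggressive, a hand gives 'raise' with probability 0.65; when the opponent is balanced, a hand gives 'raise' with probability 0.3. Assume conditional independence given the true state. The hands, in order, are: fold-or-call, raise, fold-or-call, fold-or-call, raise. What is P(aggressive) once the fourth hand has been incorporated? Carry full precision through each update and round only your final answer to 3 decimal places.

Each posterior becomes the prior for the next update.
After 'fold-or-call': P(aggressive) = 0.35·0.3000 / (0.35·0.3000 + 0.7·0.7000) ≈ 0.1765
After 'raise': P(aggressive) = 0.65·0.1765 / (0.65·0.1765 + 0.3·0.8235) ≈ 0.3171
After 'fold-or-call': P(aggressive) = 0.35·0.3171 / (0.35·0.3171 + 0.7·0.6829) ≈ 0.1884
After 'fold-or-call': P(aggressive) = 0.35·0.1884 / (0.35·0.1884 + 0.7·0.8116) ≈ 0.1040

0.104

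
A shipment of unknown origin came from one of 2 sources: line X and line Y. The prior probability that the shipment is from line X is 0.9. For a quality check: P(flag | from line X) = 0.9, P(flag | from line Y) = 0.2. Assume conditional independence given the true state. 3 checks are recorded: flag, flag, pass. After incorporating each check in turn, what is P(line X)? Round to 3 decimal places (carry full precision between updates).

Apply Bayes' rule sequentially, carrying P(line X) forward.
After 'flag': P(line X) = 0.9·0.9000 / (0.9·0.9000 + 0.2·0.1000) ≈ 0.9759
After 'flag': P(line X) = 0.9·0.9759 / (0.9·0.9759 + 0.2·0.0241) ≈ 0.9945
After 'pass': P(line X) = 0.1·0.9945 / (0.1·0.9945 + 0.8·0.0055) ≈ 0.9580

0.958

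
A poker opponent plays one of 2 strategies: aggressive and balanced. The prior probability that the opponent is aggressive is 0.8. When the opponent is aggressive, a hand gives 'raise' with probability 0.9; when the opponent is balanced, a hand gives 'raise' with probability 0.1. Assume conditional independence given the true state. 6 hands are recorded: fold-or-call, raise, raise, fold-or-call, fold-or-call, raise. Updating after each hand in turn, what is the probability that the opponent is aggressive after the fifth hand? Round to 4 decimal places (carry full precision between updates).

0.3077

After 'fold-or-call': P(aggressive) = 0.1·0.8000 / (0.1·0.8000 + 0.9·0.2000) ≈ 0.3077
After 'raise': P(aggressive) = 0.9·0.3077 / (0.9·0.3077 + 0.1·0.6923) ≈ 0.8000
After 'raise': P(aggressive) = 0.9·0.8000 / (0.9·0.8000 + 0.1·0.2000) ≈ 0.9730
After 'fold-or-call': P(aggressive) = 0.1·0.9730 / (0.1·0.9730 + 0.9·0.0270) ≈ 0.8000
After 'fold-or-call': P(aggressive) = 0.1·0.8000 / (0.1·0.8000 + 0.9·0.2000) ≈ 0.3077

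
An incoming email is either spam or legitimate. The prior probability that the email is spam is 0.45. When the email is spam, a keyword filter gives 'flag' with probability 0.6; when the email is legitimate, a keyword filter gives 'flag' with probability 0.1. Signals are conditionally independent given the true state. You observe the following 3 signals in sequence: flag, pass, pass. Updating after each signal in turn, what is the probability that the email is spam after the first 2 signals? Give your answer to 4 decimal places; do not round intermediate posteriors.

After 'flag': P(spam) = 0.6·0.4500 / (0.6·0.4500 + 0.1·0.5500) ≈ 0.8308
After 'pass': P(spam) = 0.4·0.8308 / (0.4·0.8308 + 0.9·0.1692) ≈ 0.6857

0.6857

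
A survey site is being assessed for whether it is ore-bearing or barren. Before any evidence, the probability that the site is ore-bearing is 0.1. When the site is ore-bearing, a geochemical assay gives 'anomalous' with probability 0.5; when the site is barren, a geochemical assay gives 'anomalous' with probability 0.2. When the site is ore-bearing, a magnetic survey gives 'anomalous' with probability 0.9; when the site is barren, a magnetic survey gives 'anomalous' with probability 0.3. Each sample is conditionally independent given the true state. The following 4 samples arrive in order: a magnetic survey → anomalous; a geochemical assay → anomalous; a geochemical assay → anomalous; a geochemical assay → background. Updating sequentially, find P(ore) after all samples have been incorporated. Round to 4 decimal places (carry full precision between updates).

After a magnetic survey='anomalous': P(ore) = 0.9·0.1000 / (0.9·0.1000 + 0.3·0.9000) ≈ 0.2500
After a geochemical assay='anomalous': P(ore) = 0.5·0.2500 / (0.5·0.2500 + 0.2·0.7500) ≈ 0.4545
After a geochemical assay='anomalous': P(ore) = 0.5·0.4545 / (0.5·0.4545 + 0.2·0.5455) ≈ 0.6757
After a geochemical assay='background': P(ore) = 0.5·0.6757 / (0.5·0.6757 + 0.8·0.3243) ≈ 0.5656

0.5656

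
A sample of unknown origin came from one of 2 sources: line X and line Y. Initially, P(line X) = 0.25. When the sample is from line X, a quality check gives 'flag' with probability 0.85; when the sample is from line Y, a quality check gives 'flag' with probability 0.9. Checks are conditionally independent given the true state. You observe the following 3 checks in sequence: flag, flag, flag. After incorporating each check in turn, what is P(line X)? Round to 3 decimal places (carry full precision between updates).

After 'flag': P(line X) = 0.85·0.2500 / (0.85·0.2500 + 0.9·0.7500) ≈ 0.2394
After 'flag': P(line X) = 0.85·0.2394 / (0.85·0.2394 + 0.9·0.7606) ≈ 0.2292
After 'flag': P(line X) = 0.85·0.2292 / (0.85·0.2292 + 0.9·0.7708) ≈ 0.2192

0.219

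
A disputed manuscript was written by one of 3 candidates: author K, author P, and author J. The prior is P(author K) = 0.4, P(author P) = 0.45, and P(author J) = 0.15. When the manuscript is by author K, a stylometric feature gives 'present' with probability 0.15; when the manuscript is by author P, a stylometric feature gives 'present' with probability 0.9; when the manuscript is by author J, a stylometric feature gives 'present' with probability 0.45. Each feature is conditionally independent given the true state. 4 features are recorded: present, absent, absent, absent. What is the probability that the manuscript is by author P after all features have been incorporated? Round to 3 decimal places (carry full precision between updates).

After 'present': normaliser = 0.15·0.4000 + 0.9·0.4500 + 0.45·0.1500; P(author K) ≈ 0.1127, P(author P) ≈ 0.7606, P(author J) ≈ 0.1268
After 'absent': normaliser = 0.85·0.1127 + 0.1·0.7606 + 0.55·0.1268; P(author K) ≈ 0.3965, P(author P) ≈ 0.3149, P(author J) ≈ 0.2886
After 'absent': normaliser = 0.85·0.3965 + 0.1·0.3149 + 0.55·0.2886; P(author K) ≈ 0.6392, P(author P) ≈ 0.0597, P(author J) ≈ 0.3011
After 'absent': normaliser = 0.85·0.6392 + 0.1·0.0597 + 0.55·0.3011; P(author K) ≈ 0.7600, P(author P) ≈ 0.0084, P(author J) ≈ 0.2316

0.008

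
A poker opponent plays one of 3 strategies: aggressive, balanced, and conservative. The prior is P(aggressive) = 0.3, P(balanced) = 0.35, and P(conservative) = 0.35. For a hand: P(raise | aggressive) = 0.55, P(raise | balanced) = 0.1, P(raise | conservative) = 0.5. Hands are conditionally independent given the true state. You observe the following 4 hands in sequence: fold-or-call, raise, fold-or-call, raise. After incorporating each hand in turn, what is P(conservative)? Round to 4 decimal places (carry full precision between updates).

Apply Bayes' rule sequentially, carrying P(conservative) forward.
After 'fold-or-call': normaliser = 0.45·0.3000 + 0.9·0.3500 + 0.5·0.3500; P(aggressive) ≈ 0.2160, P(balanced) ≈ 0.5040, P(conservative) ≈ 0.2800
After 'raise': normaliser = 0.55·0.2160 + 0.1·0.5040 + 0.5·0.2800; P(aggressive) ≈ 0.3842, P(balanced) ≈ 0.1630, P(conservative) ≈ 0.4528
After 'fold-or-call': normaliser = 0.45·0.3842 + 0.9·0.1630 + 0.5·0.4528; P(aggressive) ≈ 0.3167, P(balanced) ≈ 0.2687, P(conservative) ≈ 0.4146
After 'raise': normaliser = 0.55·0.3167 + 0.1·0.2687 + 0.5·0.4146; P(aggressive) ≈ 0.4265, P(balanced) ≈ 0.0658, P(conservative) ≈ 0.5077

0.5077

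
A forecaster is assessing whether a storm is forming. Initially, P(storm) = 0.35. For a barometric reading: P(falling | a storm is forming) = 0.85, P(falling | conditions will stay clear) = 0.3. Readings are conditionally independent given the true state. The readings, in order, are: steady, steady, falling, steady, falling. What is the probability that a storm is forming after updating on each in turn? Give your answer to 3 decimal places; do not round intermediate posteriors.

After 'steady': P(storm) = 0.15·0.3500 / (0.15·0.3500 + 0.7·0.6500) ≈ 0.1034
After 'steady': P(storm) = 0.15·0.1034 / (0.15·0.1034 + 0.7·0.8966) ≈ 0.0241
After 'falling': P(storm) = 0.85·0.0241 / (0.85·0.0241 + 0.3·0.9759) ≈ 0.0655
After 'steady': P(storm) = 0.15·0.0655 / (0.15·0.0655 + 0.7·0.9345) ≈ 0.0148
After 'falling': P(storm) = 0.85·0.0148 / (0.85·0.0148 + 0.3·0.9852) ≈ 0.0408

0.041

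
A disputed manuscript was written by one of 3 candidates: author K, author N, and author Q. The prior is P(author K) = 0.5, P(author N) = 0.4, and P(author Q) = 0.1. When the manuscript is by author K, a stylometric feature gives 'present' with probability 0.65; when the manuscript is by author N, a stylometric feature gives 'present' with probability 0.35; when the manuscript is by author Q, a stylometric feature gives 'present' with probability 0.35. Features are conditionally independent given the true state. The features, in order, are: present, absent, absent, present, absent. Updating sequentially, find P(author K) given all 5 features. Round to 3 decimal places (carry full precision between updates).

After 'present': normaliser = 0.65·0.5000 + 0.35·0.4000 + 0.35·0.1000; P(author K) ≈ 0.6500, P(author N) ≈ 0.2800, P(author Q) ≈ 0.0700
After 'absent': normaliser = 0.35·0.6500 + 0.65·0.2800 + 0.65·0.0700; P(author K) ≈ 0.5000, P(author N) ≈ 0.4000, P(author Q) ≈ 0.1000
After 'absent': normaliser = 0.35·0.5000 + 0.65·0.4000 + 0.65·0.1000; P(author K) ≈ 0.3500, P(author N) ≈ 0.5200, P(author Q) ≈ 0.1300
After 'present': normaliser = 0.65·0.3500 + 0.35·0.5200 + 0.35·0.1300; P(author K) ≈ 0.5000, P(author N) ≈ 0.4000, P(author Q) ≈ 0.1000
After 'absent': normaliser = 0.35·0.5000 + 0.65·0.4000 + 0.65·0.1000; P(author K) ≈ 0.3500, P(author N) ≈ 0.5200, P(author Q) ≈ 0.1300

0.350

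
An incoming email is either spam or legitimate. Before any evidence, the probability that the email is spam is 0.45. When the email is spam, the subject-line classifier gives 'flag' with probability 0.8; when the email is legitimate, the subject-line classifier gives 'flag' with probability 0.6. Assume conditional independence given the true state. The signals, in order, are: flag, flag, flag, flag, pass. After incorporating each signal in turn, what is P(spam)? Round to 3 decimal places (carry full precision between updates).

Apply Bayes' rule sequentially, carrying P(spam) forward.
After 'flag': P(spam) = 0.8·0.4500 / (0.8·0.4500 + 0.6·0.5500) ≈ 0.5217
After 'flag': P(spam) = 0.8·0.5217 / (0.8·0.5217 + 0.6·0.4783) ≈ 0.5926
After 'flag': P(spam) = 0.8·0.5926 / (0.8·0.5926 + 0.6·0.4074) ≈ 0.6598
After 'flag': P(spam) = 0.8·0.6598 / (0.8·0.6598 + 0.6·0.3402) ≈ 0.7211
After 'pass': P(spam) = 0.2·0.7211 / (0.2·0.7211 + 0.4·0.2789) ≈ 0.5639

0.564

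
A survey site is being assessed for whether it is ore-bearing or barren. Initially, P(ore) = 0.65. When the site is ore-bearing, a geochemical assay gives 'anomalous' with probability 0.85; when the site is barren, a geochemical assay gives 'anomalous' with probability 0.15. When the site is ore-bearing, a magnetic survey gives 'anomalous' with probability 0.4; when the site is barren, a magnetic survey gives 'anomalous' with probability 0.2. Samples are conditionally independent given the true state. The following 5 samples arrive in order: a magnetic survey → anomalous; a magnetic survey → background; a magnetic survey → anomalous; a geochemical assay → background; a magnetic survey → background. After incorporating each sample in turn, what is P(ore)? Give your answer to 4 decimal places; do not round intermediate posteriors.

0.4244

Each posterior becomes the prior for the next update.
After a magnetic survey='anomalous': P(ore) = 0.4·0.6500 / (0.4·0.6500 + 0.2·0.3500) ≈ 0.7879
After a magnetic survey='background': P(ore) = 0.6·0.7879 / (0.6·0.7879 + 0.8·0.2121) ≈ 0.7358
After a magnetic survey='anomalous': P(ore) = 0.4·0.7358 / (0.4·0.7358 + 0.2·0.2642) ≈ 0.8478
After a geochemical assay='background': P(ore) = 0.15·0.8478 / (0.15·0.8478 + 0.85·0.1522) ≈ 0.4958
After a magnetic survey='background': P(ore) = 0.6·0.4958 / (0.6·0.4958 + 0.8·0.5042) ≈ 0.4244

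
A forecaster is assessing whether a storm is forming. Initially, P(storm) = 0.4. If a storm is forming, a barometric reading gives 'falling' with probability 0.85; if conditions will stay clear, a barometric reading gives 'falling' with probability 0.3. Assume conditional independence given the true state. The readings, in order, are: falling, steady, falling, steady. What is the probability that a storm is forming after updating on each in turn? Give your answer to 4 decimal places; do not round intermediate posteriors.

After 'falling': P(storm) = 0.85·0.4000 / (0.85·0.4000 + 0.3·0.6000) ≈ 0.6538
After 'steady': P(storm) = 0.15·0.6538 / (0.15·0.6538 + 0.7·0.3462) ≈ 0.2881
After 'falling': P(storm) = 0.85·0.2881 / (0.85·0.2881 + 0.3·0.7119) ≈ 0.5342
After 'steady': P(storm) = 0.15·0.5342 / (0.15·0.5342 + 0.7·0.4658) ≈ 0.1973

0.1973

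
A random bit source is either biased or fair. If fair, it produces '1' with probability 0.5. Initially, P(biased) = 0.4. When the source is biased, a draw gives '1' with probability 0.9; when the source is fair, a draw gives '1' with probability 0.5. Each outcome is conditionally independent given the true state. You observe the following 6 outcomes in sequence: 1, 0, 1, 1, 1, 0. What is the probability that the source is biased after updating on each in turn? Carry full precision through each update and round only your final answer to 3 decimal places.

After '1': P(biased) = 0.9·0.4000 / (0.9·0.4000 + 0.5·0.6000) ≈ 0.5455
After '0': P(biased) = 0.1·0.5455 / (0.1·0.5455 + 0.5·0.4545) ≈ 0.1935
After '1': P(biased) = 0.9·0.1935 / (0.9·0.1935 + 0.5·0.8065) ≈ 0.3017
After '1': P(biased) = 0.9·0.3017 / (0.9·0.3017 + 0.5·0.6983) ≈ 0.4374
After '1': P(biased) = 0.9·0.4374 / (0.9·0.4374 + 0.5·0.5626) ≈ 0.5833
After '0': P(biased) = 0.1·0.5833 / (0.1·0.5833 + 0.5·0.4167) ≈ 0.2187

0.219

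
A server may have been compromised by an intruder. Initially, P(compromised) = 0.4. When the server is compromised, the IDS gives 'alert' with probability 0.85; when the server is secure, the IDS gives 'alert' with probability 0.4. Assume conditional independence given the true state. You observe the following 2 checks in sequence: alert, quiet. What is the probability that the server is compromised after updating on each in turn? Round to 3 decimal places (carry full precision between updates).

After 'alert': P(compromised) = 0.85·0.4000 / (0.85·0.4000 + 0.4·0.6000) ≈ 0.5862
After 'quiet': P(compromised) = 0.15·0.5862 / (0.15·0.5862 + 0.6·0.4138) ≈ 0.2615

0.262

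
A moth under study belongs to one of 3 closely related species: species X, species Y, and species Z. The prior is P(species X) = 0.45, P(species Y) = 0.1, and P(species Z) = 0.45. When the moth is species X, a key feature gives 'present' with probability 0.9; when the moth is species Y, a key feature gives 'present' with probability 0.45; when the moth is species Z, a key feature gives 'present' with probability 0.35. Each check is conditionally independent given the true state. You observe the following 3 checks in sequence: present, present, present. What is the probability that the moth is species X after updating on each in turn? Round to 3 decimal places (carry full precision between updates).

0.920

After 'present': normaliser = 0.9·0.4500 + 0.45·0.1000 + 0.35·0.4500; P(species X) ≈ 0.6667, P(species Y) ≈ 0.0741, P(species Z) ≈ 0.2593
After 'present': normaliser = 0.9·0.6667 + 0.45·0.0741 + 0.35·0.2593; P(species X) ≈ 0.8286, P(species Y) ≈ 0.0460, P(species Z) ≈ 0.1253
After 'present': normaliser = 0.9·0.8286 + 0.45·0.0460 + 0.35·0.1253; P(species X) ≈ 0.9203, P(species Y) ≈ 0.0256, P(species Z) ≈ 0.0541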